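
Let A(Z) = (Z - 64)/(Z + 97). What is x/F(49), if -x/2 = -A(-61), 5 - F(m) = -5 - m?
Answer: -125/1062 ≈ -0.11770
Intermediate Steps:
F(m) = 10 + m (F(m) = 5 - (-5 - m) = 5 + (5 + m) = 10 + m)
A(Z) = (-64 + Z)/(97 + Z)
x = -125/18 (x = -(-2)*(-64 - 61)/(97 - 61) = -(-2)*-125/36 = -(-2)*(1/36)*(-125) = -(-2)*(-125)/36 = -2*125/36 = -125/18 ≈ -6.9444)
x/F(49) = -125/(18*(10 + 49)) = -125/18/59 = -125/18*1/59 = -125/1062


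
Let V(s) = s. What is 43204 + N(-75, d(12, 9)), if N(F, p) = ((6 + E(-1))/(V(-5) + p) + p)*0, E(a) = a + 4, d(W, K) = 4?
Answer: 43204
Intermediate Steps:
E(a) = 4 + a
N(F, p) = 0 (N(F, p) = ((6 + (4 - 1))/(-5 + p) + p)*0 = ((6 + 3)/(-5 + p) + p)*0 = (9/(-5 + p) + p)*0 = (p + 9/(-5 + p))*0 = 0)
43204 + N(-75, d(12, 9)) = 43204 + 0 = 43204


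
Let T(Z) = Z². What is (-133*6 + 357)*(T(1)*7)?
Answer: -3087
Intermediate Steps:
(-133*6 + 357)*(T(1)*7) = (-133*6 + 357)*(1²*7) = (-798 + 357)*(1*7) = -441*7 = -3087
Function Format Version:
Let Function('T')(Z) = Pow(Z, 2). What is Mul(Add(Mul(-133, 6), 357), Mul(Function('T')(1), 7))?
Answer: -3087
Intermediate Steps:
Mul(Add(Mul(-133, 6), 357), Mul(Function('T')(1), 7)) = Mul(Add(Mul(-133, 6), 357), Mul(Pow(1, 2), 7)) = Mul(Add(-798, 357), Mul(1, 7)) = Mul(-441, 7) = -3087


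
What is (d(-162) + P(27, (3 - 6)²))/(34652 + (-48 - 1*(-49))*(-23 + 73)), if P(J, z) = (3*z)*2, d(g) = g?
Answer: -54/17351 ≈ -0.0031122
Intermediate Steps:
P(J, z) = 6*z
(d(-162) + P(27, (3 - 6)²))/(34652 + (-48 - 1*(-49))*(-23 + 73)) = (-162 + 6*(3 - 6)²)/(34652 + (-48 - 1*(-49))*(-23 + 73)) = (-162 + 6*(-3)²)/(34652 + (-48 + 49)*50) = (-162 + 6*9)/(34652 + 1*50) = (-162 + 54)/(34652 + 50) = -108/34702 = -108*1/34702 = -54/17351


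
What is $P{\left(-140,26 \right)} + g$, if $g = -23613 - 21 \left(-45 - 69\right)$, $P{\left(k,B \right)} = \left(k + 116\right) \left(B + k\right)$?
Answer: $-18483$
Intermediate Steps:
$P{\left(k,B \right)} = \left(116 + k\right) \left(B + k\right)$
$g = -21219$ ($g = -23613 - -2394 = -23613 + 2394 = -21219$)
$P{\left(-140,26 \right)} + g = \left(\left(-140\right)^{2} + 116 \cdot 26 + 116 \left(-140\right) + 26 \left(-140\right)\right) - 21219 = \left(19600 + 3016 - 16240 - 3640\right) - 21219 = 2736 - 21219 = -18483$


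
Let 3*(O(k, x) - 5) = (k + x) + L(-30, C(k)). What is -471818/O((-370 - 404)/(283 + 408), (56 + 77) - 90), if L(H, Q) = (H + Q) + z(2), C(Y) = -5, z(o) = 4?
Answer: -326026238/5961 ≈ -54693.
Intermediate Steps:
L(H, Q) = 4 + H + Q (L(H, Q) = (H + Q) + 4 = 4 + H + Q)
O(k, x) = -16/3 + k/3 + x/3 (O(k, x) = 5 + ((k + x) + (4 - 30 - 5))/3 = 5 + ((k + x) - 31)/3 = 5 + (-31 + k + x)/3 = 5 + (-31/3 + k/3 + x/3) = -16/3 + k/3 + x/3)
-471818/O((-370 - 404)/(283 + 408), (56 + 77) - 90) = -471818/(-16/3 + ((-370 - 404)/(283 + 408))/3 + ((56 + 77) - 90)/3) = -471818/(-16/3 + (-774/691)/3 + (133 - 90)/3) = -471818/(-16/3 + (-774*1/691)/3 + (⅓)*43) = -471818/(-16/3 + (⅓)*(-774/691) + 43/3) = -471818/(-16/3 - 258/691 + 43/3) = -471818/5961/691 = -471818*691/5961 = -326026238/5961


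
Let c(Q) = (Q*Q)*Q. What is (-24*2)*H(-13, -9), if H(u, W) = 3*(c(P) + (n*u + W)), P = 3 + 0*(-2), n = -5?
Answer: -11952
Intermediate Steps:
P = 3 (P = 3 + 0 = 3)
c(Q) = Q³ (c(Q) = Q²*Q = Q³)
H(u, W) = 81 - 15*u + 3*W (H(u, W) = 3*(3³ + (-5*u + W)) = 3*(27 + (W - 5*u)) = 3*(27 + W - 5*u) = 81 - 15*u + 3*W)
(-24*2)*H(-13, -9) = (-24*2)*(81 - 15*(-13) + 3*(-9)) = -48*(81 + 195 - 27) = -48*249 = -11952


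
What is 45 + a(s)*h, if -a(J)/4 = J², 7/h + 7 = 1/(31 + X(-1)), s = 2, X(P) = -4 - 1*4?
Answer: 611/10 ≈ 61.100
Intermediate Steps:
X(P) = -8 (X(P) = -4 - 4 = -8)
h = -161/160 (h = 7/(-7 + 1/(31 - 8)) = 7/(-7 + 1/23) = 7/(-160/23) = 7*(-23/160) = -161/160 ≈ -1.0063)
a(J) = -4*J²
45 + a(s)*h = 45 - 4*2²*(-161/160) = 45 - 4*4*(-161/160) = 45 - 16*(-161/160) = 45 + 161/10 = 611/10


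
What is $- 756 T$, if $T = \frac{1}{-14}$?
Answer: $54$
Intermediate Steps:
$T = - \frac{1}{14} \approx -0.071429$
$- 756 T = \left(-756\right) \left(- \frac{1}{14}\right) = 54$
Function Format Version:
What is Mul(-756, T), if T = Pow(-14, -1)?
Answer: 54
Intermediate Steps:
T = Rational(-1, 14) ≈ -0.071429
Mul(-756, T) = Mul(-756, Rational(-1, 14)) = 54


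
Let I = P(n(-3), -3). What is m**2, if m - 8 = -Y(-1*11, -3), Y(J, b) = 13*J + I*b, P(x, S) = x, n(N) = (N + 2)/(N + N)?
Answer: 91809/4 ≈ 22952.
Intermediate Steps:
n(N) = (2 + N)/(2*N) (n(N) = (2 + N)/((2*N)) = (2 + N)*(1/(2*N)) = (2 + N)/(2*N))
I = 1/6 (I = (1/2)*(2 - 3)/(-3) = (1/2)*(-1/3)*(-1) = 1/6 ≈ 0.16667)
Y(J, b) = 13*J + b/6
m = 303/2 (m = 8 - (13*(-1*11) + (1/6)*(-3)) = 8 - (13*(-11) - 1/2) = 8 - (-143 - 1/2) = 8 - 1*(-287/2) = 8 + 287/2 = 303/2 ≈ 151.50)
m**2 = (303/2)**2 = 91809/4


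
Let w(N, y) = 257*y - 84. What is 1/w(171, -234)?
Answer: -1/60222 ≈ -1.6605e-5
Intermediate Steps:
w(N, y) = -84 + 257*y
1/w(171, -234) = 1/(-84 + 257*(-234)) = 1/(-84 - 60138) = 1/(-60222) = -1/60222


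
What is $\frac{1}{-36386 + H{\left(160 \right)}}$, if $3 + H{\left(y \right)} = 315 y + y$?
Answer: $\frac{1}{14171} \approx 7.0567 \cdot 10^{-5}$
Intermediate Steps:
$H{\left(y \right)} = -3 + 316 y$ ($H{\left(y \right)} = -3 + \left(315 y + y\right) = -3 + 316 y$)
$\frac{1}{-36386 + H{\left(160 \right)}} = \frac{1}{-36386 + \left(-3 + 316 \cdot 160\right)} = \frac{1}{-36386 + \left(-3 + 50560\right)} = \frac{1}{-36386 + 50557} = \frac{1}{14171}$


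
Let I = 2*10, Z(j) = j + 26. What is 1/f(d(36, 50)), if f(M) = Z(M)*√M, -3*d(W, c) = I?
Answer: -3*I*√15/580 ≈ -0.020033*I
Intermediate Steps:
Z(j) = 26 + j
I = 20
d(W, c) = -20/3 (d(W, c) = -⅓*20 = -20/3)
f(M) = √M*(26 + M) (f(M) = (26 + M)*√M = √M*(26 + M))
1/f(d(36, 50)) = 1/(√(-20/3)*(26 - 20/3)) = 1/((2*I*√15/3)*(58/3)) = 1/(116*I*√15/9) = -3*I*√15/580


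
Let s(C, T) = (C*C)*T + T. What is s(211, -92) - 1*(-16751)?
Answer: -4079273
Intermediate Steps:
s(C, T) = T + T*C**2 (s(C, T) = C**2*T + T = T*C**2 + T = T + T*C**2)
s(211, -92) - 1*(-16751) = -92*(1 + 211**2) - 1*(-16751) = -92*(1 + 44521) + 16751 = -92*44522 + 16751 = -4096024 + 16751 = -4079273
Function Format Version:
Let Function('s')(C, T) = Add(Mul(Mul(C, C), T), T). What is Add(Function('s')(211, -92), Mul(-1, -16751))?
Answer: -4079273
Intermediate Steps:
Function('s')(C, T) = Add(T, Mul(T, Pow(C, 2))) (Function('s')(C, T) = Add(Mul(Pow(C, 2), T), T) = Add(Mul(T, Pow(C, 2)), T) = Add(T, Mul(T, Pow(C, 2))))
Add(Function('s')(211, -92), Mul(-1, -16751)) = Add(Mul(-92, Add(1, Pow(211, 2))), Mul(-1, -16751)) = Add(Mul(-92, Add(1, 44521)), 16751) = Add(Mul(-92, 44522), 16751) = Add(-4096024, 16751) = -4079273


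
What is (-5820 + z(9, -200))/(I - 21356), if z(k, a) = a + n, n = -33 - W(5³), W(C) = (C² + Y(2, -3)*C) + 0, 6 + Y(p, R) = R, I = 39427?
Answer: -1209/1063 ≈ -1.1373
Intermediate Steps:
Y(p, R) = -6 + R
W(C) = C² - 9*C (W(C) = (C² + (-6 - 3)*C) + 0 = (C² - 9*C) + 0 = C² - 9*C)
n = -14533 (n = -33 - 5³*(-9 + 5³) = -33 - 125*(-9 + 125) = -33 - 125*116 = -33 - 1*14500 = -33 - 14500 = -14533)
z(k, a) = -14533 + a (z(k, a) = a - 14533 = -14533 + a)
(-5820 + z(9, -200))/(I - 21356) = (-5820 + (-14533 - 200))/(39427 - 21356) = (-5820 - 14733)/18071 = -20553*1/18071 = -1209/1063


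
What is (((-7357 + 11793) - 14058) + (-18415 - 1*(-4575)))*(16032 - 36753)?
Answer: 486156102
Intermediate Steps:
(((-7357 + 11793) - 14058) + (-18415 - 1*(-4575)))*(16032 - 36753) = ((4436 - 14058) + (-18415 + 4575))*(-20721) = (-9622 - 13840)*(-20721) = -23462*(-20721) = 486156102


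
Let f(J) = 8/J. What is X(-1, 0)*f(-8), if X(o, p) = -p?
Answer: 0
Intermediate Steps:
X(-1, 0)*f(-8) = (-1*0)*(8/(-8)) = 0*(8*(-1/8)) = 0*(-1) = 0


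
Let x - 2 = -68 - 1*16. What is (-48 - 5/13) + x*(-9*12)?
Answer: 114499/13 ≈ 8807.6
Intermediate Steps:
x = -82 (x = 2 + (-68 - 1*16) = 2 + (-68 - 16) = 2 - 84 = -82)
(-48 - 5/13) + x*(-9*12) = (-48 - 5/13) - (-738)*12 = (-48 - 5*1/13) - 82*(-108) = (-48 - 5/13) + 8856 = -629/13 + 8856 = 114499/13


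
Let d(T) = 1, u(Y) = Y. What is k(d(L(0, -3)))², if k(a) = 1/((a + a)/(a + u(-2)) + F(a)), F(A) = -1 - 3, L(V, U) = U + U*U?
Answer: 1/36 ≈ 0.027778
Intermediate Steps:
L(V, U) = U + U²
F(A) = -4
k(a) = 1/(-4 + 2*a/(-2 + a)) (k(a) = 1/((a + a)/(a - 2) - 4) = 1/((2*a)/(-2 + a) - 4) = 1/(2*a/(-2 + a) - 4) = 1/(-4 + 2*a/(-2 + a)))
k(d(L(0, -3)))² = ((-2 + 1)/(2*(4 - 1*1)))² = ((½)*(-1)/(4 - 1))² = ((½)*(-1)/3)² = ((½)*(⅓)*(-1))² = (-⅙)² = 1/36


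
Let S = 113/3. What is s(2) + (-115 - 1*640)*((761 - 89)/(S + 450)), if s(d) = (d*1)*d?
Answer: -216604/209 ≈ -1036.4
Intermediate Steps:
S = 113/3 (S = 113*(⅓) = 113/3 ≈ 37.667)
s(d) = d² (s(d) = d*d = d²)
s(2) + (-115 - 1*640)*((761 - 89)/(S + 450)) = 2² + (-115 - 1*640)*((761 - 89)/(113/3 + 450)) = 4 + (-115 - 640)*(672/(1463/3)) = 4 - 507360*3/1463 = 4 - 755*288/209 = 4 - 217440/209 = -216604/209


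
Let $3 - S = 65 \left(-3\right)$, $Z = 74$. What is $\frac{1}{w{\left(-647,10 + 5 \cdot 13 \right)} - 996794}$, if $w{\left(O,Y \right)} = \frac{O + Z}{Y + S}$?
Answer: $- \frac{91}{90708445} \approx -1.0032 \cdot 10^{-6}$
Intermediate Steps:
$S = 198$ ($S = 3 - 65 \left(-3\right) = 3 - -195 = 3 + 195 = 198$)
$w{\left(O,Y \right)} = \frac{74 + O}{198 + Y}$ ($w{\left(O,Y \right)} = \frac{O + 74}{Y + 198} = \frac{74 + O}{198 + Y}$)
$\frac{1}{w{\left(-647,10 + 5 \cdot 13 \right)} - 996794} = \frac{1}{\frac{74 - 647}{198 + \left(10 + 5 \cdot 13\right)} - 996794} = \frac{1}{\frac{1}{198 + \left(10 + 65\right)} \left(-573\right) - 996794} = \frac{1}{\frac{1}{198 + 75} \left(-573\right) - 996794} = \frac{1}{\frac{1}{273} \left(-573\right) - 996794} = \frac{1}{- \frac{191}{91} - 996794} = \frac{1}{- \frac{90708445}{91}} = - \frac{91}{90708445}$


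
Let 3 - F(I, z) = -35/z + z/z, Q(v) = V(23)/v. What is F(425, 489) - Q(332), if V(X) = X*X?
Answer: 77635/162348 ≈ 0.47820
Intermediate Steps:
V(X) = X²
Q(v) = 529/v (Q(v) = 23²/v = 529/v)
F(I, z) = 2 + 35/z (F(I, z) = 3 - (-35/z + z/z) = 3 - (-35/z + 1) = 3 - (1 - 35/z) = 3 + (-1 + 35/z) = 2 + 35/z)
F(425, 489) - Q(332) = (2 + 35/489) - 529/332 = (2 + 35*(1/489)) - 529/332 = (2 + 35/489) - 1*529/332 = 1013/489 - 529/332 = 77635/162348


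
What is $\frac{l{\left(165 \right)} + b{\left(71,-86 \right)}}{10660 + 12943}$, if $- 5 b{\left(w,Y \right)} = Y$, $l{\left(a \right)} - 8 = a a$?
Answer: $\frac{136251}{118015} \approx 1.1545$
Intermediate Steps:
$l{\left(a \right)} = 8 + a^{2}$ ($l{\left(a \right)} = 8 + a a = 8 + a^{2}$)
$b{\left(w,Y \right)} = - \frac{Y}{5}$
$\frac{l{\left(165 \right)} + b{\left(71,-86 \right)}}{10660 + 12943} = \frac{\left(8 + 165^{2}\right) - - \frac{86}{5}}{10660 + 12943} = \frac{\left(8 + 27225\right) + \frac{86}{5}}{23603} = \left(27233 + \frac{86}{5}\right) \frac{1}{23603} = \frac{136251}{5} \cdot \frac{1}{23603} = \frac{136251}{118015}$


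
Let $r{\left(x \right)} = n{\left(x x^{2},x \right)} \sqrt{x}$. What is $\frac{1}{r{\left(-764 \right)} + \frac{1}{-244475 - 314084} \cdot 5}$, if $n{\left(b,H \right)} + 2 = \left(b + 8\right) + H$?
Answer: $- \frac{2792795}{47401610167944098927593423757961} + \frac{278258806143635234924 i \sqrt{191}}{47401610167944098927593423757961} \approx -5.8918 \cdot 10^{-26} + 8.1128 \cdot 10^{-11} i$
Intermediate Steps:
$n{\left(b,H \right)} = 6 + H + b$ ($n{\left(b,H \right)} = -2 + \left(\left(b + 8\right) + H\right) = -2 + \left(\left(8 + b\right) + H\right) = -2 + \left(8 + H + b\right) = 6 + H + b$)
$r{\left(x \right)} = \sqrt{x} \left(6 + x + x^{3}\right)$ ($r{\left(x \right)} = \left(6 + x + x x^{2}\right) \sqrt{x} = \left(6 + x + x^{3}\right) \sqrt{x} = \sqrt{x} \left(6 + x + x^{3}\right)$)
$\frac{1}{r{\left(-764 \right)} + \frac{1}{-244475 - 314084} \cdot 5} = \frac{1}{\sqrt{-764} \left(6 - 764 + \left(-764\right)^{3}\right) + \frac{1}{-244475 - 314084} \cdot 5} = \frac{1}{2 i \sqrt{191} \left(6 - 764 - 445943744\right) + \frac{1}{-558559} \cdot 5} = \frac{1}{2 i \sqrt{191} \left(-445944502\right) - \frac{5}{558559}} = \frac{1}{- 891889004 i \sqrt{191} - \frac{5}{558559}} = \frac{1}{- \frac{5}{558559} - 891889004 i \sqrt{191}}$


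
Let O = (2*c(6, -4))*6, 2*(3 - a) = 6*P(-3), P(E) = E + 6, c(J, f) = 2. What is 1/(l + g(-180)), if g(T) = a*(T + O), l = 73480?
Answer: 1/74416 ≈ 1.3438e-5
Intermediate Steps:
P(E) = 6 + E
a = -6 (a = 3 - 3*(6 - 3) = 3 - 3*3 = 3 - 1/2*18 = 3 - 9 = -6)
O = 24 (O = (2*2)*6 = 4*6 = 24)
g(T) = -144 - 6*T (g(T) = -6*(T + 24) = -6*(24 + T) = -144 - 6*T)
1/(l + g(-180)) = 1/(73480 + (-144 - 6*(-180))) = 1/(73480 + (-144 + 1080)) = 1/(73480 + 936) = 1/74416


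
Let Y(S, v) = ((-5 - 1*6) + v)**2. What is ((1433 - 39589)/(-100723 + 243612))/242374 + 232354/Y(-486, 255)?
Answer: 2011753967470107/515471298185624 ≈ 3.9027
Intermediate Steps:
Y(S, v) = (-11 + v)**2 (Y(S, v) = ((-5 - 6) + v)**2 = (-11 + v)**2)
((1433 - 39589)/(-100723 + 243612))/242374 + 232354/Y(-486, 255) = ((1433 - 39589)/(-100723 + 243612))/242374 + 232354/((-11 + 255)**2) = -38156/142889*(1/242374) + 232354/(244**2) = -38156*1/142889*(1/242374) + 232354/59536 = -38156/142889*1/242374 + 232354*(1/59536) = -19078/17316289243 + 116177/29768 = 2011753967470107/515471298185624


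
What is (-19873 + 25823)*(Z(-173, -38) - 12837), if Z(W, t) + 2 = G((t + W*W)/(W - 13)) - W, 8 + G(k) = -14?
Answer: -75493600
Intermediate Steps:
G(k) = -22 (G(k) = -8 - 14 = -22)
Z(W, t) = -24 - W (Z(W, t) = -2 + (-22 - W) = -24 - W)
(-19873 + 25823)*(Z(-173, -38) - 12837) = (-19873 + 25823)*((-24 - 1*(-173)) - 12837) = 5950*((-24 + 173) - 12837) = 5950*(149 - 12837) = 5950*(-12688) = -75493600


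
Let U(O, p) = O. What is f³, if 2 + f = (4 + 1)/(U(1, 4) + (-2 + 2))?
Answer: 27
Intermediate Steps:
f = 3 (f = -2 + (4 + 1)/(1 + (-2 + 2)) = -2 + 5/(1 + 0) = -2 + 5/1 = -2 + 5*1 = -2 + 5 = 3)
f³ = 3³ = 27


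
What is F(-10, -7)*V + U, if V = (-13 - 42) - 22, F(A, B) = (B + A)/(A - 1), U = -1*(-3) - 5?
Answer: -121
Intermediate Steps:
U = -2 (U = 3 - 5 = -2)
F(A, B) = (A + B)/(-1 + A)
V = -77 (V = -55 - 22 = -77)
F(-10, -7)*V + U = ((-10 - 7)/(-1 - 10))*(-77) - 2 = (-17/(-11))*(-77) - 2 = -1/11*(-17)*(-77) - 2 = (17/11)*(-77) - 2 = -119 - 2 = -121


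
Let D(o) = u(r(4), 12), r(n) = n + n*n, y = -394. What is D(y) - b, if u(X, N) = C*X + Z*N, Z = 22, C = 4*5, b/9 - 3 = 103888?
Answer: -934355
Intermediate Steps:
b = 935019 (b = 27 + 9*103888 = 27 + 934992 = 935019)
C = 20
r(n) = n + n²
u(X, N) = 20*X + 22*N
D(o) = 664 (D(o) = 20*(4*(1 + 4)) + 22*12 = 20*(4*5) + 264 = 20*20 + 264 = 400 + 264 = 664)
D(y) - b = 664 - 1*935019 = 664 - 935019 = -934355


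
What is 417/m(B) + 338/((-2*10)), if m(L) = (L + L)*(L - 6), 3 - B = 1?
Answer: -3437/80 ≈ -42.963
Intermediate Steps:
B = 2 (B = 3 - 1*1 = 3 - 1 = 2)
m(L) = 2*L*(-6 + L) (m(L) = (2*L)*(-6 + L) = 2*L*(-6 + L))
417/m(B) + 338/((-2*10)) = 417/((2*2*(-6 + 2))) + 338/((-2*10)) = 417/((2*2*(-4))) + 338/(-20) = 417/(-16) + 338*(-1/20) = 417*(-1/16) - 169/10 = -417/16 - 169/10 = -3437/80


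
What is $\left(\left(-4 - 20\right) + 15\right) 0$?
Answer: $0$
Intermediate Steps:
$\left(\left(-4 - 20\right) + 15\right) 0 = \left(-24 + 15\right) 0 = \left(-9\right) 0 = 0$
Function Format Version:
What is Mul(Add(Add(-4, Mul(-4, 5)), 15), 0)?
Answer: 0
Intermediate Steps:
Mul(Add(Add(-4, Mul(-4, 5)), 15), 0) = Mul(Add(Add(-4, -20), 15), 0) = Mul(Add(-24, 15), 0) = Mul(-9, 0) = 0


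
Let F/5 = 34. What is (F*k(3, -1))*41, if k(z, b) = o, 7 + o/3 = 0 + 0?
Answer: -146370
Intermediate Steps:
o = -21 (o = -21 + 3*(0 + 0) = -21 + 3*0 = -21 + 0 = -21)
k(z, b) = -21
F = 170 (F = 5*34 = 170)
(F*k(3, -1))*41 = (170*(-21))*41 = -3570*41 = -146370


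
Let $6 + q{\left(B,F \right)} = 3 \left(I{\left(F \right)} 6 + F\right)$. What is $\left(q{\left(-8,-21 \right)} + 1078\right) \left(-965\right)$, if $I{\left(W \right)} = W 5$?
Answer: $850165$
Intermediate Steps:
$I{\left(W \right)} = 5 W$
$q{\left(B,F \right)} = -6 + 93 F$ ($q{\left(B,F \right)} = -6 + 3 \left(5 F 6 + F\right) = -6 + 3 \left(30 F + F\right) = -6 + 3 \cdot 31 F = -6 + 93 F$)
$\left(q{\left(-8,-21 \right)} + 1078\right) \left(-965\right) = \left(\left(-6 + 93 \left(-21\right)\right) + 1078\right) \left(-965\right) = \left(\left(-6 - 1953\right) + 1078\right) \left(-965\right) = \left(-1959 + 1078\right) \left(-965\right) = \left(-881\right) \left(-965\right) = 850165$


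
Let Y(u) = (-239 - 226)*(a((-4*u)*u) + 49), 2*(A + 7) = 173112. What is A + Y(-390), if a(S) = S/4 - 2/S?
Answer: 1435626553889/20280 ≈ 7.0790e+7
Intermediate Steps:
A = 86549 (A = -7 + (1/2)*173112 = -7 + 86556 = 86549)
a(S) = -2/S + S/4 (a(S) = S*(1/4) - 2/S = S/4 - 2/S = -2/S + S/4)
Y(u) = -22785 + 465*u**2 - 465/(2*u**2) (Y(u) = (-239 - 226)*((-2*(-1/(4*u**2)) + ((-4*u)*u)/4) + 49) = -465*((-2*(-1/(4*u**2)) + (-4*u**2)/4) + 49) = -465*((-(-1)/(2*u**2) - u**2) + 49) = -465*((1/(2*u**2) - u**2) + 49) = -465*(49 + 1/(2*u**2) - u**2) = -22785 + 465*u**2 - 465/(2*u**2))
A + Y(-390) = 86549 + (-22785 + 465*(-390)**2 - 465/2/(-390)**2) = 86549 + (-22785 + 465*152100 - 465/2*1/152100) = 86549 + (-22785 + 70726500 - 31/20280) = 86549 + 1433871340169/20280 = 1435626553889/20280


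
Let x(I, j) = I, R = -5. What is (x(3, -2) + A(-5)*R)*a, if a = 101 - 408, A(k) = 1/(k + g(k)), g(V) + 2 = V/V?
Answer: -7061/6 ≈ -1176.8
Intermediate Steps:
g(V) = -1 (g(V) = -2 + V/V = -2 + 1 = -1)
A(k) = 1/(-1 + k) (A(k) = 1/(k - 1) = 1/(-1 + k))
a = -307
(x(3, -2) + A(-5)*R)*a = (3 - 5/(-1 - 5))*(-307) = (3 - 5/(-6))*(-307) = (3 - 1/6*(-5))*(-307) = (3 + 5/6)*(-307) = (23/6)*(-307) = -7061/6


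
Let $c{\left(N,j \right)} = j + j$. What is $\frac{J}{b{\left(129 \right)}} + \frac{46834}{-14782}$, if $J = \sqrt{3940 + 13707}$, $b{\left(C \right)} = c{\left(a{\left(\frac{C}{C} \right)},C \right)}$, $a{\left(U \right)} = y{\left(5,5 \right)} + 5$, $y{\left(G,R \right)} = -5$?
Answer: $- \frac{23417}{7391} + \frac{\sqrt{17647}}{258} \approx -2.6534$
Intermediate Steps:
$a{\left(U \right)} = 0$ ($a{\left(U \right)} = -5 + 5 = 0$)
$c{\left(N,j \right)} = 2 j$
$b{\left(C \right)} = 2 C$
$J = \sqrt{17647} \approx 132.84$
$\frac{J}{b{\left(129 \right)}} + \frac{46834}{-14782} = \frac{\sqrt{17647}}{2 \cdot 129} + \frac{46834}{-14782} = \frac{\sqrt{17647}}{258} + 46834 \left(- \frac{1}{14782}\right) = \sqrt{17647} \cdot \frac{1}{258} - \frac{23417}{7391} = \frac{\sqrt{17647}}{258} - \frac{23417}{7391} = - \frac{23417}{7391} + \frac{\sqrt{17647}}{258}$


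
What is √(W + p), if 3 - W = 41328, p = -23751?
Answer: 2*I*√16269 ≈ 255.1*I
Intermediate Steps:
W = -41325 (W = 3 - 1*41328 = 3 - 41328 = -41325)
√(W + p) = √(-41325 - 23751) = √(-65076) = 2*I*√16269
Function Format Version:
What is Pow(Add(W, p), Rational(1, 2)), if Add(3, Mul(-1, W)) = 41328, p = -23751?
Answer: Mul(2, I, Pow(16269, Rational(1, 2))) ≈ Mul(255.10, I)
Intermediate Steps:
W = -41325 (W = Add(3, Mul(-1, 41328)) = Add(3, -41328) = -41325)
Pow(Add(W, p), Rational(1, 2)) = Pow(Add(-41325, -23751), Rational(1, 2)) = Pow(-65076, Rational(1, 2)) = Mul(2, I, Pow(16269, Rational(1, 2)))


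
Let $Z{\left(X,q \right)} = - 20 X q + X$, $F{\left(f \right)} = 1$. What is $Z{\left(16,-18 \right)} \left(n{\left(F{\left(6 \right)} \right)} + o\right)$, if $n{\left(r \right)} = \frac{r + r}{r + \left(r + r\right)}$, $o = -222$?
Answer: $- \frac{3835264}{3} \approx -1.2784 \cdot 10^{6}$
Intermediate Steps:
$n{\left(r \right)} = \frac{2}{3}$ ($n{\left(r \right)} = \frac{2 r}{r + 2 r} = \frac{2 r}{3 r} = 2 r \frac{1}{3 r} = \frac{2}{3}$)
$Z{\left(X,q \right)} = X - 20 X q$ ($Z{\left(X,q \right)} = - 20 X q + X = X - 20 X q$)
$Z{\left(16,-18 \right)} \left(n{\left(F{\left(6 \right)} \right)} + o\right) = 16 \left(1 - -360\right) \left(\frac{2}{3} - 222\right) = 16 \left(1 + 360\right) \left(- \frac{664}{3}\right) = 16 \cdot 361 \left(- \frac{664}{3}\right) = 5776 \left(- \frac{664}{3}\right) = - \frac{3835264}{3}$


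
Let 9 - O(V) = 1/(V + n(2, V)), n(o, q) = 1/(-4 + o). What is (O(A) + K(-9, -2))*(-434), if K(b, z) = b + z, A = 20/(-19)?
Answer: 34720/59 ≈ 588.47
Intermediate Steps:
A = -20/19 (A = 20*(-1/19) = -20/19 ≈ -1.0526)
O(V) = 9 - 1/(-½ + V) (O(V) = 9 - 1/(V + 1/(-4 + 2)) = 9 - 1/(V + 1/(-2)) = 9 - 1/(V - ½) = 9 - 1/(-½ + V))
(O(A) + K(-9, -2))*(-434) = ((-11 + 18*(-20/19))/(-1 + 2*(-20/19)) + (-9 - 2))*(-434) = ((-11 - 360/19)/(-1 - 40/19) - 11)*(-434) = (-569/19/(-59/19) - 11)*(-434) = (-19/59*(-569/19) - 11)*(-434) = (569/59 - 11)*(-434) = -80/59*(-434) = 34720/59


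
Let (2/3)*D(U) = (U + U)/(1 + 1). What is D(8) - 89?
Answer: -77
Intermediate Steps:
D(U) = 3*U/2 (D(U) = 3*((U + U)/(1 + 1))/2 = 3*((2*U)/2)/2 = 3*((2*U)*(½))/2 = 3*U/2)
D(8) - 89 = (3/2)*8 - 89 = 12 - 89 = -77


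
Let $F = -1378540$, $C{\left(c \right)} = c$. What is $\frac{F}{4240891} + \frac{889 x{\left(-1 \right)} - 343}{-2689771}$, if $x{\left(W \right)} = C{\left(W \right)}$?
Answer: $- \frac{528961733804}{1629575089423} \approx -0.3246$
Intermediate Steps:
$x{\left(W \right)} = W$
$\frac{F}{4240891} + \frac{889 x{\left(-1 \right)} - 343}{-2689771} = - \frac{1378540}{4240891} + \frac{889 \left(-1\right) - 343}{-2689771} = \left(-1378540\right) \frac{1}{4240891} + \left(-889 - 343\right) \left(- \frac{1}{2689771}\right) = - \frac{1378540}{4240891} - - \frac{176}{384253} = - \frac{1378540}{4240891} + \frac{176}{384253} = - \frac{528961733804}{1629575089423}$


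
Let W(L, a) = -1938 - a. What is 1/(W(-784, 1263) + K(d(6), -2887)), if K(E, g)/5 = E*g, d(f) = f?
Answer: -1/89811 ≈ -1.1134e-5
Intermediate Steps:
K(E, g) = 5*E*g (K(E, g) = 5*(E*g) = 5*E*g)
1/(W(-784, 1263) + K(d(6), -2887)) = 1/((-1938 - 1*1263) + 5*6*(-2887)) = 1/((-1938 - 1263) - 86610) = 1/(-3201 - 86610) = 1/(-89811) = -1/89811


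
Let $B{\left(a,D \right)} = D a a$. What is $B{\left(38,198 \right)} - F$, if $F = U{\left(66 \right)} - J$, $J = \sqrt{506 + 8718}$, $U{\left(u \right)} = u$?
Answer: $285846 + 2 \sqrt{2306} \approx 2.8594 \cdot 10^{5}$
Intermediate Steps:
$B{\left(a,D \right)} = D a^{2}$
$J = 2 \sqrt{2306}$ ($J = \sqrt{9224} = 2 \sqrt{2306} \approx 96.042$)
$F = 66 - 2 \sqrt{2306} \approx -30.042$
$B{\left(38,198 \right)} - F = 198 \cdot 38^{2} - \left(66 - 2 \sqrt{2306}\right) = 198 \cdot 1444 - \left(66 - 2 \sqrt{2306}\right) = 285912 - \left(66 - 2 \sqrt{2306}\right) = 285846 + 2 \sqrt{2306}$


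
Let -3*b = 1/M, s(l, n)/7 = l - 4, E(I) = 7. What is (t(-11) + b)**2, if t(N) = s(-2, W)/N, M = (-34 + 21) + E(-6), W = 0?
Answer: 588289/39204 ≈ 15.006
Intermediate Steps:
M = -6 (M = (-34 + 21) + 7 = -13 + 7 = -6)
s(l, n) = -28 + 7*l (s(l, n) = 7*(l - 4) = 7*(-4 + l) = -28 + 7*l)
b = 1/18 (b = -1/3/(-6) = -1/3*(-1/6) = 1/18 ≈ 0.055556)
t(N) = -42/N (t(N) = (-28 + 7*(-2))/N = (-28 - 14)/N = -42/N)
(t(-11) + b)**2 = (-42/(-11) + 1/18)**2 = (-42*(-1/11) + 1/18)**2 = (42/11 + 1/18)**2 = (767/198)**2 = 588289/39204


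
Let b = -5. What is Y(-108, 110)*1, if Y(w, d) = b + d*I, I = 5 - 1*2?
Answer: 325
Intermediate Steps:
I = 3 (I = 5 - 2 = 3)
Y(w, d) = -5 + 3*d (Y(w, d) = -5 + d*3 = -5 + 3*d)
Y(-108, 110)*1 = (-5 + 3*110)*1 = (-5 + 330)*1 = 325*1 = 325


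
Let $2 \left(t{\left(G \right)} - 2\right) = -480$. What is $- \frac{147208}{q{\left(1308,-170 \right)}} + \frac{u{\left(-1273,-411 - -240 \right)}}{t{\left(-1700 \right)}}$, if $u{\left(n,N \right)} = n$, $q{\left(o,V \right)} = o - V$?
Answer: $- \frac{16577005}{175882} \approx -94.251$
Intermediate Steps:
$t{\left(G \right)} = -238$ ($t{\left(G \right)} = 2 + \frac{1}{2} \left(-480\right) = 2 - 240 = -238$)
$- \frac{147208}{q{\left(1308,-170 \right)}} + \frac{u{\left(-1273,-411 - -240 \right)}}{t{\left(-1700 \right)}} = - \frac{147208}{1308 - -170} - \frac{1273}{-238} = - \frac{147208}{1308 + 170} - - \frac{1273}{238} = - \frac{147208}{1478} + \frac{1273}{238} = \left(-147208\right) \frac{1}{1478} + \frac{1273}{238} = - \frac{73604}{739} + \frac{1273}{238} = - \frac{16577005}{175882}$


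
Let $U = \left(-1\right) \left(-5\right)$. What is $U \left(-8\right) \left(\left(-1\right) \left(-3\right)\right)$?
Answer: $-120$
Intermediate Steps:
$U = 5$
$U \left(-8\right) \left(\left(-1\right) \left(-3\right)\right) = 5 \left(-8\right) \left(\left(-1\right) \left(-3\right)\right) = \left(-40\right) 3 = -120$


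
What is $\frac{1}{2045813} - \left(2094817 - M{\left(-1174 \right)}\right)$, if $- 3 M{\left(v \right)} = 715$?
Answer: $- \frac{12858274309955}{6137439} \approx -2.0951 \cdot 10^{6}$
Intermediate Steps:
$M{\left(v \right)} = - \frac{715}{3}$ ($M{\left(v \right)} = \left(- \frac{1}{3}\right) 715 = - \frac{715}{3}$)
$\frac{1}{2045813} - \left(2094817 - M{\left(-1174 \right)}\right) = \frac{1}{2045813} - \left(2094817 - - \frac{715}{3}\right) = \frac{1}{2045813} - \left(2094817 + \frac{715}{3}\right) = \frac{1}{2045813} - \frac{6285166}{3} = - \frac{12858274309955}{6137439}$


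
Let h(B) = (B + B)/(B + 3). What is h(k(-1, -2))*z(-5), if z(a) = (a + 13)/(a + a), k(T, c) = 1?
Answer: -⅖ ≈ -0.40000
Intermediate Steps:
h(B) = 2*B/(3 + B) (h(B) = (2*B)/(3 + B) = 2*B/(3 + B))
z(a) = (13 + a)/(2*a) (z(a) = (13 + a)/((2*a)) = (13 + a)*(1/(2*a)) = (13 + a)/(2*a))
h(k(-1, -2))*z(-5) = (2*1/(3 + 1))*((½)*(13 - 5)/(-5)) = (2*1/4)*((½)*(-⅕)*8) = (2*1*(¼))*(-⅘) = (½)*(-⅘) = -⅖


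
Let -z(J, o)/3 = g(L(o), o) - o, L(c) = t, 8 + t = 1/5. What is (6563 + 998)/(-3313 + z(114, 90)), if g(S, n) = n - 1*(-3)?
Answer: -7561/3322 ≈ -2.2760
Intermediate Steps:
t = -39/5 (t = -8 + 1/5 = -39/5 ≈ -7.8000)
L(c) = -39/5
g(S, n) = 3 + n (g(S, n) = n + 3 = 3 + n)
z(J, o) = -9 (z(J, o) = -3*((3 + o) - o) = -3*3 = -9)
(6563 + 998)/(-3313 + z(114, 90)) = (6563 + 998)/(-3313 - 9) = 7561/(-3322) = 7561*(-1/3322) = -7561/3322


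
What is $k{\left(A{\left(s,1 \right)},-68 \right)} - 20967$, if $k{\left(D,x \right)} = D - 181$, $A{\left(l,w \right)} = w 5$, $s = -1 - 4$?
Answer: $-21143$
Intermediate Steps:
$s = -5$
$A{\left(l,w \right)} = 5 w$
$k{\left(D,x \right)} = -181 + D$
$k{\left(A{\left(s,1 \right)},-68 \right)} - 20967 = \left(-181 + 5 \cdot 1\right) - 20967 = \left(-181 + 5\right) - 20967 = -176 - 20967 = -21143$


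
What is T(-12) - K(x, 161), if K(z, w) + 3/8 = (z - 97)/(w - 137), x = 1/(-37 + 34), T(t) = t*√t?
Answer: 319/72 - 24*I*√3 ≈ 4.4306 - 41.569*I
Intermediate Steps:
T(t) = t^(3/2)
x = -⅓ (x = 1/(-3) = -⅓ ≈ -0.33333)
K(z, w) = -3/8 + (-97 + z)/(-137 + w) (K(z, w) = -3/8 + (z - 97)/(w - 137) = -3/8 + (-97 + z)/(-137 + w))
T(-12) - K(x, 161) = (-12)^(3/2) - (-365 - 3*161 + 8*(-⅓))/(8*(-137 + 161)) = -24*I*√3 - (-365 - 483 - 8/3)/(8*24) = -24*I*√3 - (-2552)/(8*24*3) = -24*I*√3 - 1*(-319/72) = -24*I*√3 + 319/72 = 319/72 - 24*I*√3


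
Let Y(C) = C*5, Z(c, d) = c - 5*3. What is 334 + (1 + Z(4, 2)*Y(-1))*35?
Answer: 2294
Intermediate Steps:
Z(c, d) = -15 + c (Z(c, d) = c - 15 = -15 + c)
Y(C) = 5*C
334 + (1 + Z(4, 2)*Y(-1))*35 = 334 + (1 + (-15 + 4)*(5*(-1)))*35 = 334 + (1 - 11*(-5))*35 = 334 + (1 + 55)*35 = 334 + 56*35 = 334 + 1960 = 2294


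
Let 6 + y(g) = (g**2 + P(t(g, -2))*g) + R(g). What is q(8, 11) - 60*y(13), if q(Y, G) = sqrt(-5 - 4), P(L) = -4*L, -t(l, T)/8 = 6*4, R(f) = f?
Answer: -609600 + 3*I ≈ -6.096e+5 + 3.0*I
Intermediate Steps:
t(l, T) = -192 (t(l, T) = -48*4 = -8*24 = -192)
q(Y, G) = 3*I (q(Y, G) = sqrt(-9) = 3*I)
y(g) = -6 + g**2 + 769*g (y(g) = -6 + ((g**2 + (-4*(-192))*g) + g) = -6 + ((g**2 + 768*g) + g) = -6 + (g**2 + 769*g) = -6 + g**2 + 769*g)
q(8, 11) - 60*y(13) = 3*I - 60*(-6 + 13**2 + 769*13) = 3*I - 60*(-6 + 169 + 9997) = 3*I - 60*10160 = 3*I - 609600 = -609600 + 3*I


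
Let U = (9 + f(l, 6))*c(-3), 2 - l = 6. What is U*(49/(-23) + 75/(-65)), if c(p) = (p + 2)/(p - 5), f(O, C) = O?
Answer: -2455/1196 ≈ -2.0527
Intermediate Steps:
l = -4 (l = 2 - 1*6 = 2 - 6 = -4)
c(p) = (2 + p)/(-5 + p)
U = 5/8 (U = (9 - 4)*((2 - 3)/(-5 - 3)) = 5*(-1/(-8)) = 5*(-⅛*(-1)) = 5*(⅛) = 5/8 ≈ 0.62500)
U*(49/(-23) + 75/(-65)) = 5*(49/(-23) + 75/(-65))/8 = 5*(49*(-1/23) + 75*(-1/65))/8 = 5*(-49/23 - 15/13)/8 = (5/8)*(-982/299) = -2455/1196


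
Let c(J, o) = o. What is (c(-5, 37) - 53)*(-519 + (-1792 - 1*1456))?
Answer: 60272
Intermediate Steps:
(c(-5, 37) - 53)*(-519 + (-1792 - 1*1456)) = (37 - 53)*(-519 + (-1792 - 1*1456)) = -16*(-519 + (-1792 - 1456)) = -16*(-519 - 3248) = -16*(-3767) = 60272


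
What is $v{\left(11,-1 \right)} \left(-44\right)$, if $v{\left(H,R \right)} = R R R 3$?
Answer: $132$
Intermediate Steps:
$v{\left(H,R \right)} = 3 R^{3}$ ($v{\left(H,R \right)} = R R^{2} \cdot 3 = R^{3} \cdot 3 = 3 R^{3}$)
$v{\left(11,-1 \right)} \left(-44\right) = 3 \left(-1\right)^{3} \left(-44\right) = 3 \left(-1\right) \left(-44\right) = \left(-3\right) \left(-44\right) = 132$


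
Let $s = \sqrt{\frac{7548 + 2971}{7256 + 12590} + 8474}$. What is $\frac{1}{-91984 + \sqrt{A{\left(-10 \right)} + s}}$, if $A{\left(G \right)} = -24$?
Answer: $- \frac{1}{91984 - \sqrt{-24 + \frac{11 \sqrt{27585205698}}{19846}}} \approx -1.0872 \cdot 10^{-5}$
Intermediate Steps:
$s = \frac{11 \sqrt{27585205698}}{19846}$ ($s = \sqrt{\frac{10519}{19846} + 8474} = \sqrt{\frac{168185523}{19846}} = \frac{11 \sqrt{27585205698}}{19846} \approx 92.057$)
$\frac{1}{-91984 + \sqrt{A{\left(-10 \right)} + s}} = \frac{1}{-91984 + \sqrt{-24 + \frac{11 \sqrt{27585205698}}{19846}}}$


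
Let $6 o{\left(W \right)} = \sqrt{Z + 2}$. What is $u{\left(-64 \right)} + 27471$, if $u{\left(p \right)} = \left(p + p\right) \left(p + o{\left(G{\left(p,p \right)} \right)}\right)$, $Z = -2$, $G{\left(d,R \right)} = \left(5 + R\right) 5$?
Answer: $35663$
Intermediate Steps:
$G{\left(d,R \right)} = 25 + 5 R$
$o{\left(W \right)} = 0$ ($o{\left(W \right)} = \frac{\sqrt{-2 + 2}}{6} = \frac{\sqrt{0}}{6} = \frac{1}{6} \cdot 0 = 0$)
$u{\left(p \right)} = 2 p^{2}$ ($u{\left(p \right)} = \left(p + p\right) \left(p + 0\right) = 2 p p = 2 p^{2}$)
$u{\left(-64 \right)} + 27471 = 2 \left(-64\right)^{2} + 27471 = 2 \cdot 4096 + 27471 = 8192 + 27471 = 35663$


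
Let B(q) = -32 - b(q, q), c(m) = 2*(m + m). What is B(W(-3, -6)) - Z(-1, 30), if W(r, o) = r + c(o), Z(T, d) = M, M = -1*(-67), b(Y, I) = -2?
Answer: -97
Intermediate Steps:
c(m) = 4*m (c(m) = 2*(2*m) = 4*m)
M = 67
Z(T, d) = 67
W(r, o) = r + 4*o
B(q) = -30 (B(q) = -32 - 1*(-2) = -32 + 2 = -30)
B(W(-3, -6)) - Z(-1, 30) = -30 - 1*67 = -30 - 67 = -97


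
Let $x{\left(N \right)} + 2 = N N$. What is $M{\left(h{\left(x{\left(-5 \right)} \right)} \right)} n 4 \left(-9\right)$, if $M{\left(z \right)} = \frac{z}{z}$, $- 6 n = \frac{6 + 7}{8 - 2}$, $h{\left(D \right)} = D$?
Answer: $13$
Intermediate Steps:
$x{\left(N \right)} = -2 + N^{2}$ ($x{\left(N \right)} = -2 + N N = -2 + N^{2}$)
$n = - \frac{13}{36}$ ($n = - \frac{\left(6 + 7\right) \frac{1}{8 - 2}}{6} = - \frac{13 \cdot \frac{1}{6}}{6} = \left(- \frac{1}{6}\right) \frac{13}{6} = - \frac{13}{36} \approx -0.36111$)
$M{\left(z \right)} = 1$
$M{\left(h{\left(x{\left(-5 \right)} \right)} \right)} n 4 \left(-9\right) = 1 \left(\left(- \frac{13}{36}\right) 4\right) \left(-9\right) = 1 \left(- \frac{13}{9}\right) \left(-9\right) = \left(- \frac{13}{9}\right) \left(-9\right) = 13$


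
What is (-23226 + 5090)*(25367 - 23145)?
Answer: -40298192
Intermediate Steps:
(-23226 + 5090)*(25367 - 23145) = -18136*2222 = -40298192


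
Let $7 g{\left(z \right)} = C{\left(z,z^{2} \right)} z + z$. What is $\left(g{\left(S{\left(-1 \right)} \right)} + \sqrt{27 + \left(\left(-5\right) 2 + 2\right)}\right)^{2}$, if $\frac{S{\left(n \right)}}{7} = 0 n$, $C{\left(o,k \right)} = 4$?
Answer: $19$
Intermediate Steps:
$S{\left(n \right)} = 0$ ($S{\left(n \right)} = 7 \cdot 0 n = 7 \cdot 0 = 0$)
$g{\left(z \right)} = \frac{5 z}{7}$ ($g{\left(z \right)} = \frac{4 z + z}{7} = \frac{5 z}{7}$)
$\left(g{\left(S{\left(-1 \right)} \right)} + \sqrt{27 + \left(\left(-5\right) 2 + 2\right)}\right)^{2} = \left(\frac{5}{7} \cdot 0 + \sqrt{27 + \left(\left(-5\right) 2 + 2\right)}\right)^{2} = \left(0 + \sqrt{27 + \left(-10 + 2\right)}\right)^{2} = \left(0 + \sqrt{27 - 8}\right)^{2} = \left(0 + \sqrt{19}\right)^{2} = \left(\sqrt{19}\right)^{2} = 19$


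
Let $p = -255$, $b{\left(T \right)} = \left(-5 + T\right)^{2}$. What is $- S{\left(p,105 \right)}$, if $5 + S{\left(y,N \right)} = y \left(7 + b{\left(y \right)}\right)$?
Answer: $17239790$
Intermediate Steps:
$S{\left(y,N \right)} = -5 + y \left(7 + \left(-5 + y\right)^{2}\right)$
$- S{\left(p,105 \right)} = - (-5 + 7 \left(-255\right) - 255 \left(-5 - 255\right)^{2}) = - (-5 - 1785 - 255 \left(-260\right)^{2}) = - (-5 - 1785 - 17238000) = \left(-1\right) \left(-17239790\right) = 17239790$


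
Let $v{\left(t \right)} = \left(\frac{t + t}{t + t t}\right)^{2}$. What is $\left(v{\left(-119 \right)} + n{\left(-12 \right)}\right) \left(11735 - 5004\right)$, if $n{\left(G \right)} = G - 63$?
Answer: $- \frac{1757289094}{3481} \approx -5.0482 \cdot 10^{5}$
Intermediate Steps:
$n{\left(G \right)} = -63 + G$ ($n{\left(G \right)} = G - 63 = -63 + G$)
$v{\left(t \right)} = \frac{4 t^{2}}{\left(t + t^{2}\right)^{2}}$ ($v{\left(t \right)} = \left(\frac{2 t}{t + t^{2}}\right)^{2} = \frac{4 t^{2}}{\left(t + t^{2}\right)^{2}}$)
$\left(v{\left(-119 \right)} + n{\left(-12 \right)}\right) \left(11735 - 5004\right) = \left(\frac{4}{\left(1 - 119\right)^{2}} - 75\right) \left(11735 - 5004\right) = \left(\frac{4}{13924} - 75\right) 6731 = \left(4 \cdot \frac{1}{13924} - 75\right) 6731 = \left(\frac{1}{3481} - 75\right) 6731 = \left(- \frac{261074}{3481}\right) 6731 = - \frac{1757289094}{3481}$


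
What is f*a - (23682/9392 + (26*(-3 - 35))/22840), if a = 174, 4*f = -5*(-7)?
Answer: 20379053201/13407080 ≈ 1520.0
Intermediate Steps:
f = 35/4 (f = (-5*(-7))/4 = (¼)*35 = 35/4 ≈ 8.7500)
f*a - (23682/9392 + (26*(-3 - 35))/22840) = (35/4)*174 - (23682/9392 + (26*(-3 - 35))/22840) = 3045/2 - (23682*(1/9392) + (26*(-38))*(1/22840)) = 3045/2 - (11841/4696 - 988*1/22840) = 3045/2 - (11841/4696 - 247/5710) = 3045/2 - 1*33226099/13407080 = 3045/2 - 33226099/13407080 = 20379053201/13407080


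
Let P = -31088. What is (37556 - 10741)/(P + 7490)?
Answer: -26815/23598 ≈ -1.1363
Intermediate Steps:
(37556 - 10741)/(P + 7490) = (37556 - 10741)/(-31088 + 7490) = 26815/(-23598) = 26815*(-1/23598) = -26815/23598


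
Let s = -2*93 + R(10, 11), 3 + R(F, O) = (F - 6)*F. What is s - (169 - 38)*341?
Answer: -44820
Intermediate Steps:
R(F, O) = -3 + F*(-6 + F) (R(F, O) = -3 + (F - 6)*F = -3 + (-6 + F)*F = -3 + F*(-6 + F))
s = -149 (s = -2*93 + (-3 + 10**2 - 6*10) = -186 + (-3 + 100 - 60) = -186 + 37 = -149)
s - (169 - 38)*341 = -149 - (169 - 38)*341 = -149 - 131*341 = -149 - 1*44671 = -149 - 44671 = -44820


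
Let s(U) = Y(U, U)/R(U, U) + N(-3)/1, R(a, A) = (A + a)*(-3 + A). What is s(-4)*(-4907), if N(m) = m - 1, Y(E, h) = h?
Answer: 39957/2 ≈ 19979.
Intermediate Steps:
N(m) = -1 + m
R(a, A) = (-3 + A)*(A + a)
s(U) = -4 + U/(-6*U + 2*U**2) (s(U) = U/(U**2 - 3*U - 3*U + U*U) + (-1 - 3)/1 = U/(U**2 - 3*U - 3*U + U**2) - 4*1 = U/(-6*U + 2*U**2) - 4 = -4 + U/(-6*U + 2*U**2))
s(-4)*(-4907) = ((25 - 8*(-4))/(2*(-3 - 4)))*(-4907) = ((1/2)*(25 + 32)/(-7))*(-4907) = ((1/2)*(-1/7)*57)*(-4907) = -57/14*(-4907) = 39957/2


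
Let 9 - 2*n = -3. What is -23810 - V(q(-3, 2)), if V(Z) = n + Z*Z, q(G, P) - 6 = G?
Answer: -23825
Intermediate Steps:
n = 6 (n = 9/2 - ½*(-3) = 9/2 + 3/2 = 6)
q(G, P) = 6 + G
V(Z) = 6 + Z² (V(Z) = 6 + Z*Z = 6 + Z²)
-23810 - V(q(-3, 2)) = -23810 - (6 + (6 - 3)²) = -23810 - (6 + 3²) = -23810 - (6 + 9) = -23810 - 1*15 = -23810 - 15 = -23825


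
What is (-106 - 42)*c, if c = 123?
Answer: -18204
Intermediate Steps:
(-106 - 42)*c = (-106 - 42)*123 = -148*123 = -18204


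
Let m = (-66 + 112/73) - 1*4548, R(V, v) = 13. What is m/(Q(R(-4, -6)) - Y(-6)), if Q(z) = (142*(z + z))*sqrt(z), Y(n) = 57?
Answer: -19192470/12935452759 - 1243133320*sqrt(13)/12935452759 ≈ -0.34799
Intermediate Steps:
Q(z) = 284*z**(3/2) (Q(z) = (142*(2*z))*sqrt(z) = (284*z)*sqrt(z) = 284*z**(3/2))
m = -336710/73 (m = (-66 + (1/73)*112) - 4548 = (-66 + 112/73) - 4548 = -4706/73 - 4548 = -336710/73 ≈ -4612.5)
m/(Q(R(-4, -6)) - Y(-6)) = -336710/(73*(284*13**(3/2) - 1*57)) = -336710/(73*(284*(13*sqrt(13)) - 57)) = -336710/(73*(3692*sqrt(13) - 57)) = -336710/(73*(-57 + 3692*sqrt(13)))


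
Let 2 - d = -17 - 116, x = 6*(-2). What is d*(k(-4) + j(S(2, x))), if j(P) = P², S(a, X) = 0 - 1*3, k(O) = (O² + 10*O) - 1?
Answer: -2160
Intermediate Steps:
x = -12
d = 135 (d = 2 - (-17 - 116) = 2 - 1*(-133) = 2 + 133 = 135)
k(O) = -1 + O² + 10*O
S(a, X) = -3 (S(a, X) = 0 - 3 = -3)
d*(k(-4) + j(S(2, x))) = 135*((-1 + (-4)² + 10*(-4)) + (-3)²) = 135*((-1 + 16 - 40) + 9) = 135*(-25 + 9) = 135*(-16) = -2160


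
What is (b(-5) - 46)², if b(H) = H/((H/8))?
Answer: 1444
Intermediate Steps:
b(H) = 8 (b(H) = H/((H*(⅛))) = H/((H/8)) = H*(8/H) = 8)
(b(-5) - 46)² = (8 - 46)² = (-38)² = 1444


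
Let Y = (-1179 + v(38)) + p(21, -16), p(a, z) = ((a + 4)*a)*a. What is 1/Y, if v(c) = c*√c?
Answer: 4923/48444422 - 19*√38/48444422 ≈ 9.9204e-5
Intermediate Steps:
v(c) = c^(3/2)
p(a, z) = a²*(4 + a) (p(a, z) = ((4 + a)*a)*a = (a*(4 + a))*a = a²*(4 + a))
Y = 9846 + 38*√38 (Y = (-1179 + 38^(3/2)) + 21²*(4 + 21) = (-1179 + 38*√38) + 441*25 = (-1179 + 38*√38) + 11025 = 9846 + 38*√38 ≈ 10080.)
1/Y = 1/(9846 + 38*√38)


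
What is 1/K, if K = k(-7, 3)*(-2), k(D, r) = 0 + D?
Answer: 1/14 ≈ 0.071429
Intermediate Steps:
k(D, r) = D
K = 14 (K = -7*(-2) = 14)
1/K = 1/14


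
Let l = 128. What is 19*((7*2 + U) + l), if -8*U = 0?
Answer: 2698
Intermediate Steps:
U = 0 (U = -1/8*0 = 0)
19*((7*2 + U) + l) = 19*((7*2 + 0) + 128) = 19*((14 + 0) + 128) = 19*(14 + 128) = 19*142 = 2698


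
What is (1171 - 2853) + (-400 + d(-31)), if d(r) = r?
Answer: -2113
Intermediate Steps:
(1171 - 2853) + (-400 + d(-31)) = (1171 - 2853) + (-400 - 31) = -1682 - 431 = -2113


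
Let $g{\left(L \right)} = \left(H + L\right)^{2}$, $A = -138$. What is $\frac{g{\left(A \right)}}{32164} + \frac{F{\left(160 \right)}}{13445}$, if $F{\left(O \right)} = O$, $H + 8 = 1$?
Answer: $\frac{57565473}{86488996} \approx 0.66558$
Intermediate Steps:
$H = -7$ ($H = -8 + 1 = -7$)
$g{\left(L \right)} = \left(-7 + L\right)^{2}$
$\frac{g{\left(A \right)}}{32164} + \frac{F{\left(160 \right)}}{13445} = \frac{\left(-7 - 138\right)^{2}}{32164} + \frac{160}{13445} = \left(-145\right)^{2} \cdot \frac{1}{32164} + 160 \cdot \frac{1}{13445} = 21025 \cdot \frac{1}{32164} + \frac{32}{2689} = \frac{21025}{32164} + \frac{32}{2689} = \frac{57565473}{86488996}$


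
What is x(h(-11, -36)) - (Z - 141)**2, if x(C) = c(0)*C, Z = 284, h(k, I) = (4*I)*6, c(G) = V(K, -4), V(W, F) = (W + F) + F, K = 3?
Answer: -16129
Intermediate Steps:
V(W, F) = W + 2*F (V(W, F) = (F + W) + F = W + 2*F)
c(G) = -5 (c(G) = 3 + 2*(-4) = 3 - 8 = -5)
h(k, I) = 24*I
x(C) = -5*C
x(h(-11, -36)) - (Z - 141)**2 = -120*(-36) - (284 - 141)**2 = -5*(-864) - 1*143**2 = 4320 - 1*20449 = 4320 - 20449 = -16129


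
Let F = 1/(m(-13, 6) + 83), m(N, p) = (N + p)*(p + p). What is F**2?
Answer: 1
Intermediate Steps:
m(N, p) = 2*p*(N + p) (m(N, p) = (N + p)*(2*p) = 2*p*(N + p))
F = -1 (F = 1/(2*6*(-13 + 6) + 83) = 1/(2*6*(-7) + 83) = 1/(-84 + 83) = 1/(-1) = -1)
F**2 = (-1)**2 = 1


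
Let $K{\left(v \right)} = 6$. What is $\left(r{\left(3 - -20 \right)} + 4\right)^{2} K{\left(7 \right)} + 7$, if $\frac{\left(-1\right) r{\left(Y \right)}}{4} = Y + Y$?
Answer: $194407$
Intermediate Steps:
$r{\left(Y \right)} = - 8 Y$ ($r{\left(Y \right)} = - 4 \left(Y + Y\right) = - 4 \cdot 2 Y = - 8 Y$)
$\left(r{\left(3 - -20 \right)} + 4\right)^{2} K{\left(7 \right)} + 7 = \left(- 8 \left(3 - -20\right) + 4\right)^{2} \cdot 6 + 7 = \left(- 8 \left(3 + 20\right) + 4\right)^{2} \cdot 6 + 7 = \left(\left(-8\right) 23 + 4\right)^{2} \cdot 6 + 7 = \left(-184 + 4\right)^{2} \cdot 6 + 7 = \left(-180\right)^{2} \cdot 6 + 7 = 32400 \cdot 6 + 7 = 194400 + 7 = 194407$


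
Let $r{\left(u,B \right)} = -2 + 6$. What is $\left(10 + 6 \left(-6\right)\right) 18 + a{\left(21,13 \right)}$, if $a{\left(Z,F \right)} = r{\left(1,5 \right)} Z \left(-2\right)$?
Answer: $-636$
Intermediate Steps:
$r{\left(u,B \right)} = 4$
$a{\left(Z,F \right)} = - 8 Z$ ($a{\left(Z,F \right)} = 4 Z \left(-2\right) = - 8 Z$)
$\left(10 + 6 \left(-6\right)\right) 18 + a{\left(21,13 \right)} = \left(10 + 6 \left(-6\right)\right) 18 - 168 = \left(10 - 36\right) 18 - 168 = \left(-26\right) 18 - 168 = -468 - 168 = -636$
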